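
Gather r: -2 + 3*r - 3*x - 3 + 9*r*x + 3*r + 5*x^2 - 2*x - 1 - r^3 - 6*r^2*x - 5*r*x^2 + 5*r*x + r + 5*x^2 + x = -r^3 - 6*r^2*x + r*(-5*x^2 + 14*x + 7) + 10*x^2 - 4*x - 6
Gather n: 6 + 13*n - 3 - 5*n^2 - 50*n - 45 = -5*n^2 - 37*n - 42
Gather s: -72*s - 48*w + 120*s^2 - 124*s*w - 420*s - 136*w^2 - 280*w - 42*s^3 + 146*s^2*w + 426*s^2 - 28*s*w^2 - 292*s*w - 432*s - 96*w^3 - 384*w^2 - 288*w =-42*s^3 + s^2*(146*w + 546) + s*(-28*w^2 - 416*w - 924) - 96*w^3 - 520*w^2 - 616*w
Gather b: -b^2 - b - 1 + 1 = -b^2 - b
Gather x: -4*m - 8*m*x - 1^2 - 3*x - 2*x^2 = -4*m - 2*x^2 + x*(-8*m - 3) - 1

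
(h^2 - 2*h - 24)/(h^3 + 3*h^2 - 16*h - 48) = (h - 6)/(h^2 - h - 12)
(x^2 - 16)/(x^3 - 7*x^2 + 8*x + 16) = (x + 4)/(x^2 - 3*x - 4)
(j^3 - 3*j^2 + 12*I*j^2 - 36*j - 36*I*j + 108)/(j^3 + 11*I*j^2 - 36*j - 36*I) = (j^2 + j*(-3 + 6*I) - 18*I)/(j^2 + 5*I*j - 6)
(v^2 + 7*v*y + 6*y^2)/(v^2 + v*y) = (v + 6*y)/v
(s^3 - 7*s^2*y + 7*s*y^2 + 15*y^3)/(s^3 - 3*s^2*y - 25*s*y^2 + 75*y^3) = (s + y)/(s + 5*y)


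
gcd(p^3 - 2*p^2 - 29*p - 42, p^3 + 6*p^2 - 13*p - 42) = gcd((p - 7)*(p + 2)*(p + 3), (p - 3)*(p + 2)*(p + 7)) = p + 2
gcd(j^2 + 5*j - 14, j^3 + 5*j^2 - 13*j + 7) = j + 7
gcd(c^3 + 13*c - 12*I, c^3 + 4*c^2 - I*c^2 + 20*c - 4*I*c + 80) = c + 4*I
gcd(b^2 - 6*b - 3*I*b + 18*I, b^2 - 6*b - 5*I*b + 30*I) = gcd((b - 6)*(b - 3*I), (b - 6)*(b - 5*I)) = b - 6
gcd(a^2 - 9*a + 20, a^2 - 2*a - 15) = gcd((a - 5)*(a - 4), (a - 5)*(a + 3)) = a - 5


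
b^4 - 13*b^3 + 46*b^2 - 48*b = b*(b - 8)*(b - 3)*(b - 2)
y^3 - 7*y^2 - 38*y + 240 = (y - 8)*(y - 5)*(y + 6)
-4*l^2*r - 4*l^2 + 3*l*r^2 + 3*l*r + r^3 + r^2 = (-l + r)*(4*l + r)*(r + 1)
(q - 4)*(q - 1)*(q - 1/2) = q^3 - 11*q^2/2 + 13*q/2 - 2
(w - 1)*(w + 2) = w^2 + w - 2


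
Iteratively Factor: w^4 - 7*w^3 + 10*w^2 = (w - 5)*(w^3 - 2*w^2) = (w - 5)*(w - 2)*(w^2) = w*(w - 5)*(w - 2)*(w)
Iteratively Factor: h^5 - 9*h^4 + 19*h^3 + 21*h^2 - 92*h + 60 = (h - 3)*(h^4 - 6*h^3 + h^2 + 24*h - 20) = (h - 3)*(h - 1)*(h^3 - 5*h^2 - 4*h + 20) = (h - 3)*(h - 2)*(h - 1)*(h^2 - 3*h - 10) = (h - 5)*(h - 3)*(h - 2)*(h - 1)*(h + 2)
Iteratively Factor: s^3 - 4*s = (s)*(s^2 - 4) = s*(s + 2)*(s - 2)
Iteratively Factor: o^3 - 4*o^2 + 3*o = (o - 1)*(o^2 - 3*o) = (o - 3)*(o - 1)*(o)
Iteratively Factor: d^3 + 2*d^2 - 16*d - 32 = (d + 4)*(d^2 - 2*d - 8) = (d + 2)*(d + 4)*(d - 4)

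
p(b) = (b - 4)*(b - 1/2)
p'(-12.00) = -28.50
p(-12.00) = 200.00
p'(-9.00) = -22.50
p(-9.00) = 123.50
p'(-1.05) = -6.60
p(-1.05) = 7.83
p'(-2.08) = -8.66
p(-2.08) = 15.69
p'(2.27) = 0.04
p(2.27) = -3.06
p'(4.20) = 3.90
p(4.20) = 0.74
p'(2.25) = 0.00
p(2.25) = -3.06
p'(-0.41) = -5.32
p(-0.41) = 4.01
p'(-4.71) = -13.92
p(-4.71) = 45.38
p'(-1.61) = -7.72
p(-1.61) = 11.84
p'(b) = 2*b - 9/2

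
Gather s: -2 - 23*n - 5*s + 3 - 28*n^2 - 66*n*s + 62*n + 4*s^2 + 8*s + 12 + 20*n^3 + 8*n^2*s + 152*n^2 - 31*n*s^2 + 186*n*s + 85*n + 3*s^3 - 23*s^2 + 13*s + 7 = 20*n^3 + 124*n^2 + 124*n + 3*s^3 + s^2*(-31*n - 19) + s*(8*n^2 + 120*n + 16) + 20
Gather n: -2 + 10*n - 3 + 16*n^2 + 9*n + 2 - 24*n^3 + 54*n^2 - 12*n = -24*n^3 + 70*n^2 + 7*n - 3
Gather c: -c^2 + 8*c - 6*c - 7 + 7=-c^2 + 2*c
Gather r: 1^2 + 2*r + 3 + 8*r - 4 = 10*r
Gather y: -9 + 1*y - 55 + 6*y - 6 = 7*y - 70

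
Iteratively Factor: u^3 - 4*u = (u + 2)*(u^2 - 2*u) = u*(u + 2)*(u - 2)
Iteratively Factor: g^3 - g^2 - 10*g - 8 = (g + 1)*(g^2 - 2*g - 8) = (g - 4)*(g + 1)*(g + 2)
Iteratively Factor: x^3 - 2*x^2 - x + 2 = (x + 1)*(x^2 - 3*x + 2) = (x - 2)*(x + 1)*(x - 1)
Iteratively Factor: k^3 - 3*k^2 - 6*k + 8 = (k - 4)*(k^2 + k - 2) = (k - 4)*(k + 2)*(k - 1)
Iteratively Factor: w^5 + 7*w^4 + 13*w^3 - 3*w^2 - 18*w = (w)*(w^4 + 7*w^3 + 13*w^2 - 3*w - 18) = w*(w + 3)*(w^3 + 4*w^2 + w - 6) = w*(w - 1)*(w + 3)*(w^2 + 5*w + 6) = w*(w - 1)*(w + 3)^2*(w + 2)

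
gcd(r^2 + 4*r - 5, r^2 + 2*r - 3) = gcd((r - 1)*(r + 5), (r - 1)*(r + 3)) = r - 1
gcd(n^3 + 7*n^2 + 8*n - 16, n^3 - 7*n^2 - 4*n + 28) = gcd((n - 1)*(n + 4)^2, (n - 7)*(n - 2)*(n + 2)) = 1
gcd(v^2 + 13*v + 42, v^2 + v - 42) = v + 7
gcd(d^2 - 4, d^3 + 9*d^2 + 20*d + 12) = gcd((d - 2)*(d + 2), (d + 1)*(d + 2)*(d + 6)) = d + 2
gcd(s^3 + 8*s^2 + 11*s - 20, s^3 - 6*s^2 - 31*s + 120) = s + 5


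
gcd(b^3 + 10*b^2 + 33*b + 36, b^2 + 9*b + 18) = b + 3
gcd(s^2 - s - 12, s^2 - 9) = s + 3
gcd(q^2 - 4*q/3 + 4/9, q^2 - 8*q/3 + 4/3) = q - 2/3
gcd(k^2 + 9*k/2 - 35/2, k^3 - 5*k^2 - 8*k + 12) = 1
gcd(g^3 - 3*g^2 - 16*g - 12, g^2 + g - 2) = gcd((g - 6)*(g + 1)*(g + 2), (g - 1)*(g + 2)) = g + 2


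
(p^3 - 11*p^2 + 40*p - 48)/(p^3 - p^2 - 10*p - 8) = (p^2 - 7*p + 12)/(p^2 + 3*p + 2)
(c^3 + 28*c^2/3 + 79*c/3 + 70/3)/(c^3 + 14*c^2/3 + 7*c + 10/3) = (3*c^2 + 22*c + 35)/(3*c^2 + 8*c + 5)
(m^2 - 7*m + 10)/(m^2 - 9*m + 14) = (m - 5)/(m - 7)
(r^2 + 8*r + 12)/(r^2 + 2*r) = (r + 6)/r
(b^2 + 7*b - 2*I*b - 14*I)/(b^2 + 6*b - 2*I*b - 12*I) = (b + 7)/(b + 6)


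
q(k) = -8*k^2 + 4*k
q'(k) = 4 - 16*k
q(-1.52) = -24.56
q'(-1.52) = 28.32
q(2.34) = -34.44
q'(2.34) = -33.44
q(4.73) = -160.06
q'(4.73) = -71.68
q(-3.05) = -86.62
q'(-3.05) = 52.80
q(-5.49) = -263.08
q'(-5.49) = 91.84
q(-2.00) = -40.00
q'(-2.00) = 36.00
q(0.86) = -2.48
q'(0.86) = -9.76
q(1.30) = -8.32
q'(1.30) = -16.80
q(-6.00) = -312.00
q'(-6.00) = 100.00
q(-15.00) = -1860.00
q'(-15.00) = 244.00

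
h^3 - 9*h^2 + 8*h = h*(h - 8)*(h - 1)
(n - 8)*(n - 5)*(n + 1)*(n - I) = n^4 - 12*n^3 - I*n^3 + 27*n^2 + 12*I*n^2 + 40*n - 27*I*n - 40*I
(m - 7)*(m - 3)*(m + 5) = m^3 - 5*m^2 - 29*m + 105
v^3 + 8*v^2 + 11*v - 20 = (v - 1)*(v + 4)*(v + 5)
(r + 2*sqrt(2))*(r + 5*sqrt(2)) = r^2 + 7*sqrt(2)*r + 20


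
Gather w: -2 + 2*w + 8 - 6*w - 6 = -4*w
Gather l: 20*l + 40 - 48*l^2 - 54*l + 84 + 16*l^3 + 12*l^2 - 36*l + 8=16*l^3 - 36*l^2 - 70*l + 132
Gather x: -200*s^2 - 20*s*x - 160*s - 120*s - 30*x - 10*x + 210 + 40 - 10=-200*s^2 - 280*s + x*(-20*s - 40) + 240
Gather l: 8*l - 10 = 8*l - 10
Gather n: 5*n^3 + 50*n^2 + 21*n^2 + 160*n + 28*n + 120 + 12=5*n^3 + 71*n^2 + 188*n + 132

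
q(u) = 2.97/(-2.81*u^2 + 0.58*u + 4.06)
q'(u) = 2.97*(5.62*u - 0.58)/(-2.81*u^2 + 0.58*u + 4.06)^2 = (16.6914*u - 1.7226)/(-2.81*u^2 + 0.58*u + 4.06)^2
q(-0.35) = 0.85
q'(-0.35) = -0.61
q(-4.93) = -0.04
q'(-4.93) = -0.02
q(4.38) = -0.06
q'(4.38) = 0.03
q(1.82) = -0.71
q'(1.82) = 1.63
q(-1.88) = -0.43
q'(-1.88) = -0.68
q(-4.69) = -0.05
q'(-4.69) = -0.02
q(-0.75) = 1.45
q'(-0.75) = -3.41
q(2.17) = -0.38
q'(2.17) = 0.55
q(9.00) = -0.01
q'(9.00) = 0.00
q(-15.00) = -0.00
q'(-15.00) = -0.00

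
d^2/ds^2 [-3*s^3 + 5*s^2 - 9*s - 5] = 10 - 18*s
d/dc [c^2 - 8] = 2*c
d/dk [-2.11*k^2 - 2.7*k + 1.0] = -4.22*k - 2.7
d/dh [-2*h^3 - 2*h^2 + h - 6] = -6*h^2 - 4*h + 1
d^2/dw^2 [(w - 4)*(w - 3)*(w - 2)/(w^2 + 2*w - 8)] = 112/(w^3 + 12*w^2 + 48*w + 64)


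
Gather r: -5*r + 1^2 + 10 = 11 - 5*r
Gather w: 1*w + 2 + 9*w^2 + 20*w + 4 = 9*w^2 + 21*w + 6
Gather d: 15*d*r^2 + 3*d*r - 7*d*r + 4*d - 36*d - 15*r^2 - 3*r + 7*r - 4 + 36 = d*(15*r^2 - 4*r - 32) - 15*r^2 + 4*r + 32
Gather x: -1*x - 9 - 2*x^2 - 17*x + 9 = -2*x^2 - 18*x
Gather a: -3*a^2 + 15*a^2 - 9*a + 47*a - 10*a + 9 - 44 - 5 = 12*a^2 + 28*a - 40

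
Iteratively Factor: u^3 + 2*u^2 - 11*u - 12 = (u - 3)*(u^2 + 5*u + 4) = (u - 3)*(u + 1)*(u + 4)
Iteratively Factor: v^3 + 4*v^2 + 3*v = (v)*(v^2 + 4*v + 3) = v*(v + 3)*(v + 1)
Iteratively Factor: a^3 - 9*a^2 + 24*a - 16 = (a - 4)*(a^2 - 5*a + 4) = (a - 4)*(a - 1)*(a - 4)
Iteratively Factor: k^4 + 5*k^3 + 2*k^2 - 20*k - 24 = (k - 2)*(k^3 + 7*k^2 + 16*k + 12) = (k - 2)*(k + 2)*(k^2 + 5*k + 6) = (k - 2)*(k + 2)*(k + 3)*(k + 2)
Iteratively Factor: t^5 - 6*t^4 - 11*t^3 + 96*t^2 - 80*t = (t - 1)*(t^4 - 5*t^3 - 16*t^2 + 80*t) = (t - 4)*(t - 1)*(t^3 - t^2 - 20*t) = (t - 5)*(t - 4)*(t - 1)*(t^2 + 4*t) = (t - 5)*(t - 4)*(t - 1)*(t + 4)*(t)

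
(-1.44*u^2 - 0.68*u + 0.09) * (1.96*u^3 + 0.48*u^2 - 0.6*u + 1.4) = -2.8224*u^5 - 2.024*u^4 + 0.714*u^3 - 1.5648*u^2 - 1.006*u + 0.126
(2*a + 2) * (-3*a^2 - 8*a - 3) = -6*a^3 - 22*a^2 - 22*a - 6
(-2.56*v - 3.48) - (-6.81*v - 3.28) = 4.25*v - 0.2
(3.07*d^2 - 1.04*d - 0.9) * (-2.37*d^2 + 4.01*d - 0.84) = -7.2759*d^4 + 14.7755*d^3 - 4.6162*d^2 - 2.7354*d + 0.756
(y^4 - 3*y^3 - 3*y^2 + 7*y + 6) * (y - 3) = y^5 - 6*y^4 + 6*y^3 + 16*y^2 - 15*y - 18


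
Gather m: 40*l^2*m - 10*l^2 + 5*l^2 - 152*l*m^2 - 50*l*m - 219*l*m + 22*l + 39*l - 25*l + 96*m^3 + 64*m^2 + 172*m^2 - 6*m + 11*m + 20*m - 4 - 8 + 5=-5*l^2 + 36*l + 96*m^3 + m^2*(236 - 152*l) + m*(40*l^2 - 269*l + 25) - 7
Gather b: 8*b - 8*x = 8*b - 8*x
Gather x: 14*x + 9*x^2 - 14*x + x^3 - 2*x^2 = x^3 + 7*x^2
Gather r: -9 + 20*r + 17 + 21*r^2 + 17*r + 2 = 21*r^2 + 37*r + 10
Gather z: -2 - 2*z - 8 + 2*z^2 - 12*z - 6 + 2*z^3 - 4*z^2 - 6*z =2*z^3 - 2*z^2 - 20*z - 16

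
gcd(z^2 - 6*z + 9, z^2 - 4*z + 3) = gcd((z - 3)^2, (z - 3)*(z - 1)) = z - 3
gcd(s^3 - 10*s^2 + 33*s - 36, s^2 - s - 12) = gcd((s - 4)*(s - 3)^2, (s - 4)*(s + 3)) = s - 4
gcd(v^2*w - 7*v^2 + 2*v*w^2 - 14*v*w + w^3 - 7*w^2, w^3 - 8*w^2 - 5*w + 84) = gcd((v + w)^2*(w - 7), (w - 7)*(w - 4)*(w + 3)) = w - 7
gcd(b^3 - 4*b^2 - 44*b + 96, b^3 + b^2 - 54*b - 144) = b^2 - 2*b - 48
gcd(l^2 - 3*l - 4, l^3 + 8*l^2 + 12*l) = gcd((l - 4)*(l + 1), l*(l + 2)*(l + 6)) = 1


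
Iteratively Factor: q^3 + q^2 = (q + 1)*(q^2) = q*(q + 1)*(q)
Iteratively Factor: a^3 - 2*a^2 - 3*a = (a)*(a^2 - 2*a - 3) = a*(a - 3)*(a + 1)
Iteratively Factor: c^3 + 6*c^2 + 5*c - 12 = (c - 1)*(c^2 + 7*c + 12) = (c - 1)*(c + 4)*(c + 3)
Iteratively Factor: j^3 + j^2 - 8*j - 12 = (j + 2)*(j^2 - j - 6) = (j - 3)*(j + 2)*(j + 2)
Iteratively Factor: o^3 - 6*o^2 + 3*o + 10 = (o + 1)*(o^2 - 7*o + 10) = (o - 2)*(o + 1)*(o - 5)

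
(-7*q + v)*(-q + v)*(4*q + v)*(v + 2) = 28*q^3*v + 56*q^3 - 25*q^2*v^2 - 50*q^2*v - 4*q*v^3 - 8*q*v^2 + v^4 + 2*v^3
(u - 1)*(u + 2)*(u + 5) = u^3 + 6*u^2 + 3*u - 10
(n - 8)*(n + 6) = n^2 - 2*n - 48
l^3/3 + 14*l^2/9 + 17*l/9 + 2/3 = (l/3 + 1/3)*(l + 2/3)*(l + 3)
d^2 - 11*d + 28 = (d - 7)*(d - 4)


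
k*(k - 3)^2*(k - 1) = k^4 - 7*k^3 + 15*k^2 - 9*k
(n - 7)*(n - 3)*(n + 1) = n^3 - 9*n^2 + 11*n + 21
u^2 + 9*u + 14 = (u + 2)*(u + 7)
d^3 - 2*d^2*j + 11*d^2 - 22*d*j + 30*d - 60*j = (d + 5)*(d + 6)*(d - 2*j)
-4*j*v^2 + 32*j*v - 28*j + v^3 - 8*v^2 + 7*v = (-4*j + v)*(v - 7)*(v - 1)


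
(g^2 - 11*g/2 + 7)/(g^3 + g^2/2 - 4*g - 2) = (2*g - 7)/(2*g^2 + 5*g + 2)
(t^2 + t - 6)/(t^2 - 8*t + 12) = (t + 3)/(t - 6)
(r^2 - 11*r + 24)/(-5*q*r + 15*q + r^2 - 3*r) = (8 - r)/(5*q - r)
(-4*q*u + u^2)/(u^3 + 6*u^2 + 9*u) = (-4*q + u)/(u^2 + 6*u + 9)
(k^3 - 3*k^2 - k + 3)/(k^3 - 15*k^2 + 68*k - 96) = (k^2 - 1)/(k^2 - 12*k + 32)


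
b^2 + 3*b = b*(b + 3)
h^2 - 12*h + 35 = (h - 7)*(h - 5)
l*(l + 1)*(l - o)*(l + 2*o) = l^4 + l^3*o + l^3 - 2*l^2*o^2 + l^2*o - 2*l*o^2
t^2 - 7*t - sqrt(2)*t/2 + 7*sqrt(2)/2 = (t - 7)*(t - sqrt(2)/2)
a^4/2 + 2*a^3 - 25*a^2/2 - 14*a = a*(a/2 + 1/2)*(a - 4)*(a + 7)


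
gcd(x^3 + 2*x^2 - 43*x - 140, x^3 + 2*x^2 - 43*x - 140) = x^3 + 2*x^2 - 43*x - 140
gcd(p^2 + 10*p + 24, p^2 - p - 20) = p + 4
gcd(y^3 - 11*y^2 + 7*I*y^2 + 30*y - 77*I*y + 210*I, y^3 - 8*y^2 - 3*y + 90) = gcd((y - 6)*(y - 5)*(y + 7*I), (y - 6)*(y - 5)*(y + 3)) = y^2 - 11*y + 30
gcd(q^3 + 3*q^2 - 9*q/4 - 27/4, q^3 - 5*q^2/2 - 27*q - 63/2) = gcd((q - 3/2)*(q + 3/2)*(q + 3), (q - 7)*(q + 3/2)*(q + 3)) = q^2 + 9*q/2 + 9/2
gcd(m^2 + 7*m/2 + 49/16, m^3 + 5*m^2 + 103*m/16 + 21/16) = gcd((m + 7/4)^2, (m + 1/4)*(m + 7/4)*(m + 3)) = m + 7/4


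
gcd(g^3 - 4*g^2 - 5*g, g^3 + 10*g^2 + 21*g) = g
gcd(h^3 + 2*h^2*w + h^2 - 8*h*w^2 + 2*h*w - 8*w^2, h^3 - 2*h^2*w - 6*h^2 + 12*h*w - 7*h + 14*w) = -h^2 + 2*h*w - h + 2*w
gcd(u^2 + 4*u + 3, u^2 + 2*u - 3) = u + 3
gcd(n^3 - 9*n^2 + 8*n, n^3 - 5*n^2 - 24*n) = n^2 - 8*n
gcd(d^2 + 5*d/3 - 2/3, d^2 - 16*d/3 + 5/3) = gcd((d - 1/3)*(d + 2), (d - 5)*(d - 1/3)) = d - 1/3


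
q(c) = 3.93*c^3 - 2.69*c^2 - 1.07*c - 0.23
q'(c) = 11.79*c^2 - 5.38*c - 1.07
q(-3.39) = -180.62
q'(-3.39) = 152.66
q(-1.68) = -24.66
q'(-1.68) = 41.24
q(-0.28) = -0.23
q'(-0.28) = 1.36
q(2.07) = 20.89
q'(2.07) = 38.31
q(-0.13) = -0.14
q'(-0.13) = -0.17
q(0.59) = -0.99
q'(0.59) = -0.14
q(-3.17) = -149.06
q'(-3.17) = 134.46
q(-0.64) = -1.68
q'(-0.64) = 7.20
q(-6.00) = -939.53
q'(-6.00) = 455.65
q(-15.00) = -13853.18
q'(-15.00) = 2732.38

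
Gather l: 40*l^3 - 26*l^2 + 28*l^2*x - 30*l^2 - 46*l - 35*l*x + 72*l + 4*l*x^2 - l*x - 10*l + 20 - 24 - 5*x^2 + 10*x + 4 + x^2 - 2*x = 40*l^3 + l^2*(28*x - 56) + l*(4*x^2 - 36*x + 16) - 4*x^2 + 8*x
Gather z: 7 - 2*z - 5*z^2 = -5*z^2 - 2*z + 7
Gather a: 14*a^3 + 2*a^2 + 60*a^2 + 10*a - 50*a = 14*a^3 + 62*a^2 - 40*a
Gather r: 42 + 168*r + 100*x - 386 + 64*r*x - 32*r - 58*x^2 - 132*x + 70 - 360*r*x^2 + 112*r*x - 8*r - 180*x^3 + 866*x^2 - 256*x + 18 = r*(-360*x^2 + 176*x + 128) - 180*x^3 + 808*x^2 - 288*x - 256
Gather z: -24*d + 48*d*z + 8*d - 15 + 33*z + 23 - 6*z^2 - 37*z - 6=-16*d - 6*z^2 + z*(48*d - 4) + 2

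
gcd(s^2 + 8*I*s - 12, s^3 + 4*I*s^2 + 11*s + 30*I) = s + 2*I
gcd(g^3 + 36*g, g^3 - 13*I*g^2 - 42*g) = g^2 - 6*I*g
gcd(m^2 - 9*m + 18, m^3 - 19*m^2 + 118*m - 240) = m - 6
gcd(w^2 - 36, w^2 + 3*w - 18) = w + 6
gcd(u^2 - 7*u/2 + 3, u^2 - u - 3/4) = u - 3/2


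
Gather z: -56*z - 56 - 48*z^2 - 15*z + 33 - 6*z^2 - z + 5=-54*z^2 - 72*z - 18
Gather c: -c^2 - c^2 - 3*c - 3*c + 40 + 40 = -2*c^2 - 6*c + 80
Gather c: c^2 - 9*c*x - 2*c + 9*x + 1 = c^2 + c*(-9*x - 2) + 9*x + 1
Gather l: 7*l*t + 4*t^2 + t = 7*l*t + 4*t^2 + t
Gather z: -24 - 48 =-72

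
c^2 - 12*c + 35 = (c - 7)*(c - 5)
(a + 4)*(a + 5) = a^2 + 9*a + 20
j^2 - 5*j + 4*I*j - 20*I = (j - 5)*(j + 4*I)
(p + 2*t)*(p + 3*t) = p^2 + 5*p*t + 6*t^2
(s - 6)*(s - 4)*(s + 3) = s^3 - 7*s^2 - 6*s + 72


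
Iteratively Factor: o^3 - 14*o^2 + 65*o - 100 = (o - 5)*(o^2 - 9*o + 20) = (o - 5)*(o - 4)*(o - 5)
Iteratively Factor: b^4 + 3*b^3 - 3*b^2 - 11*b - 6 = (b + 1)*(b^3 + 2*b^2 - 5*b - 6) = (b + 1)*(b + 3)*(b^2 - b - 2) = (b + 1)^2*(b + 3)*(b - 2)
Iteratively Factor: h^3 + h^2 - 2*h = (h - 1)*(h^2 + 2*h) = (h - 1)*(h + 2)*(h)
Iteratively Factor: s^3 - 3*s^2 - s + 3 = (s - 3)*(s^2 - 1) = (s - 3)*(s + 1)*(s - 1)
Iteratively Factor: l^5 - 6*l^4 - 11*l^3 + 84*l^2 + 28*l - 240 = (l - 4)*(l^4 - 2*l^3 - 19*l^2 + 8*l + 60) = (l - 5)*(l - 4)*(l^3 + 3*l^2 - 4*l - 12) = (l - 5)*(l - 4)*(l + 2)*(l^2 + l - 6) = (l - 5)*(l - 4)*(l + 2)*(l + 3)*(l - 2)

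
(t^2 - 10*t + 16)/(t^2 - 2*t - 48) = (t - 2)/(t + 6)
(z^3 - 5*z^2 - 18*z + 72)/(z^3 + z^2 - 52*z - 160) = (z^2 - 9*z + 18)/(z^2 - 3*z - 40)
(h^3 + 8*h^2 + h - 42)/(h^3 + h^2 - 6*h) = (h + 7)/h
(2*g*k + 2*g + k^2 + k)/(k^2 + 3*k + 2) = (2*g + k)/(k + 2)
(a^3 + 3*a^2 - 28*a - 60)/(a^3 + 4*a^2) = (a^3 + 3*a^2 - 28*a - 60)/(a^2*(a + 4))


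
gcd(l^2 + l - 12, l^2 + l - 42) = 1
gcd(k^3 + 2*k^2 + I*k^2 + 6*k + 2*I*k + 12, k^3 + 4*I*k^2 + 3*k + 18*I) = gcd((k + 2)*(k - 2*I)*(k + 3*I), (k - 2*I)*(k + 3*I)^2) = k^2 + I*k + 6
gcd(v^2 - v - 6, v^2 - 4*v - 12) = v + 2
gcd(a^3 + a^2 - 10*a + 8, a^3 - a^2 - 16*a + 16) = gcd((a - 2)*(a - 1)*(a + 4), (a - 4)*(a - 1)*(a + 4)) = a^2 + 3*a - 4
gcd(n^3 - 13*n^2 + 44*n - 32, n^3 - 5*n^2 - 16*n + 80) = n - 4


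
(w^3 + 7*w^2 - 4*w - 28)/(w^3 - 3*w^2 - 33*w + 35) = (w^3 + 7*w^2 - 4*w - 28)/(w^3 - 3*w^2 - 33*w + 35)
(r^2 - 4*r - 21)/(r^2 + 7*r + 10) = (r^2 - 4*r - 21)/(r^2 + 7*r + 10)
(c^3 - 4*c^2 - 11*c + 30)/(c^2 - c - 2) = (c^2 - 2*c - 15)/(c + 1)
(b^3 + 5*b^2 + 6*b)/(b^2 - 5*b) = (b^2 + 5*b + 6)/(b - 5)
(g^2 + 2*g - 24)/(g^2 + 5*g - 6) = (g - 4)/(g - 1)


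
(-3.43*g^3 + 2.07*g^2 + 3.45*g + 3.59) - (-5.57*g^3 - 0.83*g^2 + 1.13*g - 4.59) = 2.14*g^3 + 2.9*g^2 + 2.32*g + 8.18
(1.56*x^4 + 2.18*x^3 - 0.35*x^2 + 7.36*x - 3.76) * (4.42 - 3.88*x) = -6.0528*x^5 - 1.5632*x^4 + 10.9936*x^3 - 30.1038*x^2 + 47.12*x - 16.6192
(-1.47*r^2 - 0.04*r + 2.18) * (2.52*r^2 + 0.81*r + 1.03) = -3.7044*r^4 - 1.2915*r^3 + 3.9471*r^2 + 1.7246*r + 2.2454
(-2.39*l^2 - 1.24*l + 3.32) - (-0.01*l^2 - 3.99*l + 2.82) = -2.38*l^2 + 2.75*l + 0.5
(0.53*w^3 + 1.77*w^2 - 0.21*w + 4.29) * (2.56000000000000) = 1.3568*w^3 + 4.5312*w^2 - 0.5376*w + 10.9824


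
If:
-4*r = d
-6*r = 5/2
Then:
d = 5/3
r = -5/12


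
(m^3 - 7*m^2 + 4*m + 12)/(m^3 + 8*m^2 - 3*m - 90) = (m^3 - 7*m^2 + 4*m + 12)/(m^3 + 8*m^2 - 3*m - 90)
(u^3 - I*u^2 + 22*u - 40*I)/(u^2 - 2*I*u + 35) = (u^2 - 6*I*u - 8)/(u - 7*I)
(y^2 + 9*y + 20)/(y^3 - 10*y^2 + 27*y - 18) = (y^2 + 9*y + 20)/(y^3 - 10*y^2 + 27*y - 18)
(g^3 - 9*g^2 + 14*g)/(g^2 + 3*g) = (g^2 - 9*g + 14)/(g + 3)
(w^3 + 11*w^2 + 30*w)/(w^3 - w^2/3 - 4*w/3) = 3*(w^2 + 11*w + 30)/(3*w^2 - w - 4)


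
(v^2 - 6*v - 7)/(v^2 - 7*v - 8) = (v - 7)/(v - 8)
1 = 1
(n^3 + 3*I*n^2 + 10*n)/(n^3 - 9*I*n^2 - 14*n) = (n + 5*I)/(n - 7*I)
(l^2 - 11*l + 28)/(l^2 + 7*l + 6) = (l^2 - 11*l + 28)/(l^2 + 7*l + 6)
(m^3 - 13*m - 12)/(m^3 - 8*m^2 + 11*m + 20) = (m + 3)/(m - 5)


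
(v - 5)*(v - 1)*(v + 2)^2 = v^4 - 2*v^3 - 15*v^2 - 4*v + 20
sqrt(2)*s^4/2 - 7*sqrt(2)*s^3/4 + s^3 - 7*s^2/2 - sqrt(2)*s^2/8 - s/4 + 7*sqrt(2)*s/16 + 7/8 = (s - 7/2)*(s - 1/2)*(s + 1/2)*(sqrt(2)*s/2 + 1)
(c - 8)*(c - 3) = c^2 - 11*c + 24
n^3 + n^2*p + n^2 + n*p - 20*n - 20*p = (n - 4)*(n + 5)*(n + p)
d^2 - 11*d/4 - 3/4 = (d - 3)*(d + 1/4)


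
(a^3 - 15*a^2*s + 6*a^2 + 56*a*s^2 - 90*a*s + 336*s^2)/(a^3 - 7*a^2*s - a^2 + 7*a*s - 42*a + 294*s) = (a - 8*s)/(a - 7)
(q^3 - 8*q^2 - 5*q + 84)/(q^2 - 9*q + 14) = (q^2 - q - 12)/(q - 2)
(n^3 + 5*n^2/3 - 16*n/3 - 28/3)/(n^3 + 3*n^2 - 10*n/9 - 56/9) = 3*(3*n^2 - n - 14)/(9*n^2 + 9*n - 28)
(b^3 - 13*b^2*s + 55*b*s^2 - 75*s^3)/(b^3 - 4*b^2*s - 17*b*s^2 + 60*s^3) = (b - 5*s)/(b + 4*s)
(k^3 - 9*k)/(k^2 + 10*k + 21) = k*(k - 3)/(k + 7)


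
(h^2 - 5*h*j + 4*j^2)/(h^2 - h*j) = (h - 4*j)/h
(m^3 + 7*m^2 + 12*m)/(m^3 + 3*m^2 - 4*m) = (m + 3)/(m - 1)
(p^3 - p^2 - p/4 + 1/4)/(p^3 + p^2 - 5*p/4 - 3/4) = (2*p - 1)/(2*p + 3)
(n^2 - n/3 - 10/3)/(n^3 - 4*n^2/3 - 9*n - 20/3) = (n - 2)/(n^2 - 3*n - 4)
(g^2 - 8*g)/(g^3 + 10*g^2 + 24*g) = (g - 8)/(g^2 + 10*g + 24)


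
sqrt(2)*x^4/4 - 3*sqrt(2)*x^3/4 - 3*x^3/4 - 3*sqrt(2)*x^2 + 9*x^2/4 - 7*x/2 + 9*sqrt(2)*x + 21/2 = (x/2 + sqrt(2)/2)*(x - 3)*(x - 7*sqrt(2)/2)*(sqrt(2)*x/2 + 1)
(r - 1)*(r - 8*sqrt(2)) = r^2 - 8*sqrt(2)*r - r + 8*sqrt(2)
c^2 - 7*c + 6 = (c - 6)*(c - 1)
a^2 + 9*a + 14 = (a + 2)*(a + 7)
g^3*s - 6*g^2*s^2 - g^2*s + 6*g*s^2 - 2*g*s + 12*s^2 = (g - 2)*(g - 6*s)*(g*s + s)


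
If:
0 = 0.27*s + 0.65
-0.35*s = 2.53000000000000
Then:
No Solution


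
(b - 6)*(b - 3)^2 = b^3 - 12*b^2 + 45*b - 54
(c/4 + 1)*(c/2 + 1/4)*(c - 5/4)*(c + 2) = c^4/8 + 21*c^3/32 + 23*c^2/64 - 39*c/32 - 5/8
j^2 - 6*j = j*(j - 6)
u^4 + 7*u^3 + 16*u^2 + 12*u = u*(u + 2)^2*(u + 3)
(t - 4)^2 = t^2 - 8*t + 16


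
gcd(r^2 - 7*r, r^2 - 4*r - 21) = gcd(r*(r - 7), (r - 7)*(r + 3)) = r - 7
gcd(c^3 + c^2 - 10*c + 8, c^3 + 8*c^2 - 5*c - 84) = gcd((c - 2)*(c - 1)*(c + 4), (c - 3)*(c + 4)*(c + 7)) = c + 4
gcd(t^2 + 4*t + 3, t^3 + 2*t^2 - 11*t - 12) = t + 1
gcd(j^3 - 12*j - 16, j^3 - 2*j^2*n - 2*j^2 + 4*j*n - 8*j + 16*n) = j^2 - 2*j - 8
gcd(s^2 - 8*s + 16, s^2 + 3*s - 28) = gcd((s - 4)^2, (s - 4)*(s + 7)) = s - 4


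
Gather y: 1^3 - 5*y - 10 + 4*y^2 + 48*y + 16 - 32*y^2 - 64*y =-28*y^2 - 21*y + 7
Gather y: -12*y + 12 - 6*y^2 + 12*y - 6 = 6 - 6*y^2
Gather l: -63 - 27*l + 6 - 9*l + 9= -36*l - 48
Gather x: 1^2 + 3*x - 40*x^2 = -40*x^2 + 3*x + 1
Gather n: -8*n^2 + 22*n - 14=-8*n^2 + 22*n - 14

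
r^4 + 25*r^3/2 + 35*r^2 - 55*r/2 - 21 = (r - 1)*(r + 1/2)*(r + 6)*(r + 7)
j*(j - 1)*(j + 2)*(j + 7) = j^4 + 8*j^3 + 5*j^2 - 14*j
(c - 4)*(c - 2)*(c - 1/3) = c^3 - 19*c^2/3 + 10*c - 8/3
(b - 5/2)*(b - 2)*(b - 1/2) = b^3 - 5*b^2 + 29*b/4 - 5/2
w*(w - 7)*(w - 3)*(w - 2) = w^4 - 12*w^3 + 41*w^2 - 42*w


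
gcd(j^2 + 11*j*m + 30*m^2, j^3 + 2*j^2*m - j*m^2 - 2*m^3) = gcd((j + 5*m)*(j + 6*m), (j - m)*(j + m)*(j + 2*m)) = 1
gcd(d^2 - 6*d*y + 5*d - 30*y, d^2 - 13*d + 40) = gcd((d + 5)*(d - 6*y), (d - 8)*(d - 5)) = 1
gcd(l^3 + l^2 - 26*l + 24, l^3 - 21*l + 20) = l^2 - 5*l + 4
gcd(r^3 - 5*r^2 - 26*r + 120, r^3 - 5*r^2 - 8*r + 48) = r - 4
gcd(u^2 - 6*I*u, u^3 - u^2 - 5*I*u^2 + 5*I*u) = u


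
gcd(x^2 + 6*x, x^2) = x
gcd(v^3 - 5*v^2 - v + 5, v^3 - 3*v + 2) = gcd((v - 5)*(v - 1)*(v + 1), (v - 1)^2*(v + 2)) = v - 1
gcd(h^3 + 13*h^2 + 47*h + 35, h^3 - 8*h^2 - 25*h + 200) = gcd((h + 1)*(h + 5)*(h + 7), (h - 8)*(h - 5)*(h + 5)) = h + 5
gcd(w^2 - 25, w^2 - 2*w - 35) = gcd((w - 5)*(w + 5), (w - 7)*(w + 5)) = w + 5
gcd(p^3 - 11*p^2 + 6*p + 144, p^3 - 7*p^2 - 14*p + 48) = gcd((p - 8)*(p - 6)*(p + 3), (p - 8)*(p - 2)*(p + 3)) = p^2 - 5*p - 24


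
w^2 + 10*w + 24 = (w + 4)*(w + 6)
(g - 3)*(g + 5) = g^2 + 2*g - 15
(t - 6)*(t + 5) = t^2 - t - 30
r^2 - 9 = (r - 3)*(r + 3)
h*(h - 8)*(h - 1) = h^3 - 9*h^2 + 8*h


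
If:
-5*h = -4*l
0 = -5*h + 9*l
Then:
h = 0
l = 0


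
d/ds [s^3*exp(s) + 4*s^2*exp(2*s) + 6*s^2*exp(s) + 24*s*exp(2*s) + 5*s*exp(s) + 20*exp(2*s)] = (s^3 + 8*s^2*exp(s) + 9*s^2 + 56*s*exp(s) + 17*s + 64*exp(s) + 5)*exp(s)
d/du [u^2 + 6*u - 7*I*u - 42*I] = 2*u + 6 - 7*I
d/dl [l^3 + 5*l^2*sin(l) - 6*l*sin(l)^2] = 5*l^2*cos(l) + 3*l^2 + 10*l*sin(l) - 6*l*sin(2*l) - 6*sin(l)^2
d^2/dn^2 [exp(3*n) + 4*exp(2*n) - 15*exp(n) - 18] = (9*exp(2*n) + 16*exp(n) - 15)*exp(n)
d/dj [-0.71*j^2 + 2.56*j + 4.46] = 2.56 - 1.42*j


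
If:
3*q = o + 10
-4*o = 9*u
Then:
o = -9*u/4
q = 10/3 - 3*u/4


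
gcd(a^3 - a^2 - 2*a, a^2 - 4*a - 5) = a + 1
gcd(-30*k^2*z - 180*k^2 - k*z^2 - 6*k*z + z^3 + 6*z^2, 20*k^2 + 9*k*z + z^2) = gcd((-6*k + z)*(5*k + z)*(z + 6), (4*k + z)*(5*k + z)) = 5*k + z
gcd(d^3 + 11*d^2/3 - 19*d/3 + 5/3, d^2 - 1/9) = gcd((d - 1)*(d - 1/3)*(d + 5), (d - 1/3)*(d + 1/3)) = d - 1/3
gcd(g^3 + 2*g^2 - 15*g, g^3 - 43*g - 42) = 1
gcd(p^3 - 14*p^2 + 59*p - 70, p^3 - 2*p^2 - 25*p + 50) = p^2 - 7*p + 10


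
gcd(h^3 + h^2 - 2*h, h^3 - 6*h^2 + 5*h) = h^2 - h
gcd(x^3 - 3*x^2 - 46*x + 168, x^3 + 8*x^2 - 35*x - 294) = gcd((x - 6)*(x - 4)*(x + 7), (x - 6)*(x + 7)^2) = x^2 + x - 42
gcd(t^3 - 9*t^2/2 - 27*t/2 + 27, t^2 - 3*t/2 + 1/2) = 1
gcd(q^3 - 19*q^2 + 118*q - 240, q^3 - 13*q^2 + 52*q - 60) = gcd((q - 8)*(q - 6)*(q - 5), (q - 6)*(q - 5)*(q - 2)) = q^2 - 11*q + 30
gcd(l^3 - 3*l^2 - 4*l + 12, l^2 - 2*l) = l - 2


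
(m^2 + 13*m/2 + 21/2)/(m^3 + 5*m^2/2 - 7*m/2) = (m + 3)/(m*(m - 1))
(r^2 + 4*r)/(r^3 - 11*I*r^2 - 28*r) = (r + 4)/(r^2 - 11*I*r - 28)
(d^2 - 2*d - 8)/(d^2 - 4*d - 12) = (d - 4)/(d - 6)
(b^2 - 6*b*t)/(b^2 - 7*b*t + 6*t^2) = b/(b - t)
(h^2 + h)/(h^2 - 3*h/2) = 2*(h + 1)/(2*h - 3)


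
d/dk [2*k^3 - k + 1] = 6*k^2 - 1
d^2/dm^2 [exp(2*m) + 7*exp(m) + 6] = (4*exp(m) + 7)*exp(m)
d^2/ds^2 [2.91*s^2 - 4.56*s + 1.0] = 5.82000000000000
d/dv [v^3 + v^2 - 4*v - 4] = 3*v^2 + 2*v - 4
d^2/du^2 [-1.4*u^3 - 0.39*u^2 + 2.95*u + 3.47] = -8.4*u - 0.78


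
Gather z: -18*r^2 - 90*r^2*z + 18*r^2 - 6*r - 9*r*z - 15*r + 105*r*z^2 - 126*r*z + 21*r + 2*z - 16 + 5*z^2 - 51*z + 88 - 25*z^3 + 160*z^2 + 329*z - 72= -25*z^3 + z^2*(105*r + 165) + z*(-90*r^2 - 135*r + 280)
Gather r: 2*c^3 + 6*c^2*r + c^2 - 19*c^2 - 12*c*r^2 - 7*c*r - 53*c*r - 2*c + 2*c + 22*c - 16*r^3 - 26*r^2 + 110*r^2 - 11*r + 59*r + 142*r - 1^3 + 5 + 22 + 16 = 2*c^3 - 18*c^2 + 22*c - 16*r^3 + r^2*(84 - 12*c) + r*(6*c^2 - 60*c + 190) + 42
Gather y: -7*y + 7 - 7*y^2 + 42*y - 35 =-7*y^2 + 35*y - 28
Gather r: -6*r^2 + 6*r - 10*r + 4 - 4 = -6*r^2 - 4*r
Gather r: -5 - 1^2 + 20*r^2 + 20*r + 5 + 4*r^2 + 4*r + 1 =24*r^2 + 24*r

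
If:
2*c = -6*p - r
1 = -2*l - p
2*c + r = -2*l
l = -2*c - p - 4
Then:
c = -12/7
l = -3/7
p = -1/7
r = 30/7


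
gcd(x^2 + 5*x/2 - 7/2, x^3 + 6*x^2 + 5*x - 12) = x - 1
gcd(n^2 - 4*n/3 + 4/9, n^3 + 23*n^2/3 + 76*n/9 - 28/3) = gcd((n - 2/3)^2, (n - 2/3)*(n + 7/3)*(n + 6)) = n - 2/3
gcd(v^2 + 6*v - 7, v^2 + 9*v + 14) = v + 7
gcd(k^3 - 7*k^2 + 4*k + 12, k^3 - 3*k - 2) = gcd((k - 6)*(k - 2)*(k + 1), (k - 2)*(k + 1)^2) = k^2 - k - 2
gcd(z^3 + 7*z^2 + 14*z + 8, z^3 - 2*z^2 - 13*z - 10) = z^2 + 3*z + 2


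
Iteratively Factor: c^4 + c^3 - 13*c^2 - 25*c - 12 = (c - 4)*(c^3 + 5*c^2 + 7*c + 3) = (c - 4)*(c + 1)*(c^2 + 4*c + 3) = (c - 4)*(c + 1)^2*(c + 3)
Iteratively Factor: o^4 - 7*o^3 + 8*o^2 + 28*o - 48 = (o + 2)*(o^3 - 9*o^2 + 26*o - 24) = (o - 2)*(o + 2)*(o^2 - 7*o + 12) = (o - 4)*(o - 2)*(o + 2)*(o - 3)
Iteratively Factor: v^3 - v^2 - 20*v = (v)*(v^2 - v - 20) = v*(v - 5)*(v + 4)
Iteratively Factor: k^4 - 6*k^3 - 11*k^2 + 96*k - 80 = (k + 4)*(k^3 - 10*k^2 + 29*k - 20) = (k - 1)*(k + 4)*(k^2 - 9*k + 20) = (k - 5)*(k - 1)*(k + 4)*(k - 4)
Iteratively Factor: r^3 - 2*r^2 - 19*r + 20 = (r + 4)*(r^2 - 6*r + 5) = (r - 1)*(r + 4)*(r - 5)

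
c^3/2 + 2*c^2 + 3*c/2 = c*(c/2 + 1/2)*(c + 3)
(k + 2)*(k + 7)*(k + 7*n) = k^3 + 7*k^2*n + 9*k^2 + 63*k*n + 14*k + 98*n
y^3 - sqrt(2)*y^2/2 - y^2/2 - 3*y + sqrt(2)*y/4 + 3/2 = (y - 1/2)*(y - 3*sqrt(2)/2)*(y + sqrt(2))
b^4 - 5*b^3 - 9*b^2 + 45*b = b*(b - 5)*(b - 3)*(b + 3)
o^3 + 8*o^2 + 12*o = o*(o + 2)*(o + 6)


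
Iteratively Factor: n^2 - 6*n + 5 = (n - 1)*(n - 5)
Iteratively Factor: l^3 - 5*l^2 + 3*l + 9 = (l - 3)*(l^2 - 2*l - 3) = (l - 3)*(l + 1)*(l - 3)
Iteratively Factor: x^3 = (x)*(x^2) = x^2*(x)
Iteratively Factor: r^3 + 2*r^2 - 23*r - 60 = (r + 3)*(r^2 - r - 20) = (r + 3)*(r + 4)*(r - 5)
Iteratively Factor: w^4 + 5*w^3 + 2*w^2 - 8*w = (w + 2)*(w^3 + 3*w^2 - 4*w) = (w - 1)*(w + 2)*(w^2 + 4*w) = w*(w - 1)*(w + 2)*(w + 4)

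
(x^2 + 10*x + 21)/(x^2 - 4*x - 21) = (x + 7)/(x - 7)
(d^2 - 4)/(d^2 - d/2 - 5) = 2*(d - 2)/(2*d - 5)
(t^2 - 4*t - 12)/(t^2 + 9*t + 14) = (t - 6)/(t + 7)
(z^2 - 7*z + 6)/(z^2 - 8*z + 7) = (z - 6)/(z - 7)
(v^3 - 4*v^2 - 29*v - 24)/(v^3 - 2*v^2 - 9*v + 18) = (v^2 - 7*v - 8)/(v^2 - 5*v + 6)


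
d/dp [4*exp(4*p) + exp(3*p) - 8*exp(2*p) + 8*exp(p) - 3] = (16*exp(3*p) + 3*exp(2*p) - 16*exp(p) + 8)*exp(p)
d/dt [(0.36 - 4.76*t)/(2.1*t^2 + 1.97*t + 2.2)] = (9.996*t^2 - 1.512*t - 11.1812)/(4.41*t^4 + 8.274*t^3 + 13.1209*t^2 + 8.668*t + 4.84)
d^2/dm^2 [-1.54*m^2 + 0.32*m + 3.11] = -3.08000000000000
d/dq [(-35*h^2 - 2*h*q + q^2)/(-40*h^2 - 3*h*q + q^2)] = -h/(64*h^2 - 16*h*q + q^2)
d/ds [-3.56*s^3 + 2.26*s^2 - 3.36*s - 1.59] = -10.68*s^2 + 4.52*s - 3.36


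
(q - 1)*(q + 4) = q^2 + 3*q - 4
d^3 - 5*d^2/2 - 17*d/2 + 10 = (d - 4)*(d - 1)*(d + 5/2)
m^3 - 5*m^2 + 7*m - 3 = (m - 3)*(m - 1)^2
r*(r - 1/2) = r^2 - r/2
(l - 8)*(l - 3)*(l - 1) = l^3 - 12*l^2 + 35*l - 24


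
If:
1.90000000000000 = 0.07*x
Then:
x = 27.14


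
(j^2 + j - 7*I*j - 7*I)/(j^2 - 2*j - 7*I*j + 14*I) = (j + 1)/(j - 2)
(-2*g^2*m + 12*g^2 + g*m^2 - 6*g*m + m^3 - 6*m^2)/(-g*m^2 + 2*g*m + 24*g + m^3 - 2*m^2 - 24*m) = (2*g + m)/(m + 4)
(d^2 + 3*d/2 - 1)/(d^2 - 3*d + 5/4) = 2*(d + 2)/(2*d - 5)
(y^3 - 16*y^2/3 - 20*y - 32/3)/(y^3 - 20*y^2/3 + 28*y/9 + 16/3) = 3*(y^2 - 6*y - 16)/(3*y^2 - 22*y + 24)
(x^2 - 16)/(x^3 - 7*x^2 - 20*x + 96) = (x - 4)/(x^2 - 11*x + 24)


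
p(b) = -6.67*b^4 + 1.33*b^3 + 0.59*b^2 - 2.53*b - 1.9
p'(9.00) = -19118.44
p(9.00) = -42769.18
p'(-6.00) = 5896.91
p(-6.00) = -8897.08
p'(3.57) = -1161.39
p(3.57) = -1026.32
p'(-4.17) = 1996.54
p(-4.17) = -2094.36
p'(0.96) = -21.32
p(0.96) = -8.27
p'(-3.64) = 1332.78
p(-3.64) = -1219.95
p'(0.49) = -4.13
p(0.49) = -3.23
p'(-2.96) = 720.86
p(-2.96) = -535.76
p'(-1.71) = 140.52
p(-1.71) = -59.53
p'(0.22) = -2.36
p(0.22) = -2.43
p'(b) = -26.68*b^3 + 3.99*b^2 + 1.18*b - 2.53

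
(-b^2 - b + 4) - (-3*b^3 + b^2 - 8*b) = 3*b^3 - 2*b^2 + 7*b + 4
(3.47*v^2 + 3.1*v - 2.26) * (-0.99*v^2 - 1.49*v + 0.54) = -3.4353*v^4 - 8.2393*v^3 - 0.5078*v^2 + 5.0414*v - 1.2204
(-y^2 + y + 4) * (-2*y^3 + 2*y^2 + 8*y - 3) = 2*y^5 - 4*y^4 - 14*y^3 + 19*y^2 + 29*y - 12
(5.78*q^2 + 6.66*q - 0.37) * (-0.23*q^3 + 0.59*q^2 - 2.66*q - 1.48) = -1.3294*q^5 + 1.8784*q^4 - 11.3603*q^3 - 26.4883*q^2 - 8.8726*q + 0.5476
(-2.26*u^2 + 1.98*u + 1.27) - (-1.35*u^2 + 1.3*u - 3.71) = -0.91*u^2 + 0.68*u + 4.98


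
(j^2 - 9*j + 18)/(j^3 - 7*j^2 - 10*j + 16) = (j^2 - 9*j + 18)/(j^3 - 7*j^2 - 10*j + 16)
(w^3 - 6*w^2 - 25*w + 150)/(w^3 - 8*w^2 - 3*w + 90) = (w + 5)/(w + 3)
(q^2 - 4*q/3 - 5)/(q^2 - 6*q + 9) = (q + 5/3)/(q - 3)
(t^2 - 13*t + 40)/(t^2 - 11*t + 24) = (t - 5)/(t - 3)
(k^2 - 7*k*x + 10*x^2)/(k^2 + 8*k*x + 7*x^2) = (k^2 - 7*k*x + 10*x^2)/(k^2 + 8*k*x + 7*x^2)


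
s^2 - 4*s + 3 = (s - 3)*(s - 1)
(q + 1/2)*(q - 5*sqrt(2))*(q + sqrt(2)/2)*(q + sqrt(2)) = q^4 - 7*sqrt(2)*q^3/2 + q^3/2 - 14*q^2 - 7*sqrt(2)*q^2/4 - 5*sqrt(2)*q - 7*q - 5*sqrt(2)/2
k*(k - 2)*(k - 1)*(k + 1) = k^4 - 2*k^3 - k^2 + 2*k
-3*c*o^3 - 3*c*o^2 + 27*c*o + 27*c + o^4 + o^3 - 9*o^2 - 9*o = (-3*c + o)*(o - 3)*(o + 1)*(o + 3)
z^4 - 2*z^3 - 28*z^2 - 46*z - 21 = (z - 7)*(z + 1)^2*(z + 3)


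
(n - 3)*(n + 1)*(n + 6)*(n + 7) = n^4 + 11*n^3 + 13*n^2 - 123*n - 126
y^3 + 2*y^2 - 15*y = y*(y - 3)*(y + 5)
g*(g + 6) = g^2 + 6*g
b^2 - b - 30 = (b - 6)*(b + 5)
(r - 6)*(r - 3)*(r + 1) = r^3 - 8*r^2 + 9*r + 18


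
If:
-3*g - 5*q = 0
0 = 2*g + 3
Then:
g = -3/2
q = 9/10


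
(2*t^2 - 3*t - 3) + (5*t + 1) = 2*t^2 + 2*t - 2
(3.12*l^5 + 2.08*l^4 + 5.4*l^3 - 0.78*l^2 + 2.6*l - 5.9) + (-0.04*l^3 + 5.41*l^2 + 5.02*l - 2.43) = 3.12*l^5 + 2.08*l^4 + 5.36*l^3 + 4.63*l^2 + 7.62*l - 8.33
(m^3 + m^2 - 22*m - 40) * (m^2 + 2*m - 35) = m^5 + 3*m^4 - 55*m^3 - 119*m^2 + 690*m + 1400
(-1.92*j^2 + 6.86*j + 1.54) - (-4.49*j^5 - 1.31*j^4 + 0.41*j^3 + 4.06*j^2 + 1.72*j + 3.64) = 4.49*j^5 + 1.31*j^4 - 0.41*j^3 - 5.98*j^2 + 5.14*j - 2.1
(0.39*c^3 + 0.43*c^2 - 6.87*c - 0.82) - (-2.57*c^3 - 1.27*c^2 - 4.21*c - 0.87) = 2.96*c^3 + 1.7*c^2 - 2.66*c + 0.05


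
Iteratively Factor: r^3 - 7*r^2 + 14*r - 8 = (r - 2)*(r^2 - 5*r + 4) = (r - 4)*(r - 2)*(r - 1)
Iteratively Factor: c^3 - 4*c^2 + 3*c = (c - 1)*(c^2 - 3*c) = (c - 3)*(c - 1)*(c)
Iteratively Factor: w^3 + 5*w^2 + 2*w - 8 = (w + 4)*(w^2 + w - 2) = (w - 1)*(w + 4)*(w + 2)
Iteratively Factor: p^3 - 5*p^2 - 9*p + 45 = (p - 3)*(p^2 - 2*p - 15) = (p - 5)*(p - 3)*(p + 3)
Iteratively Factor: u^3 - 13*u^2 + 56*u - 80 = (u - 4)*(u^2 - 9*u + 20) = (u - 4)^2*(u - 5)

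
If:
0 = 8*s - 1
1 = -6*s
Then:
No Solution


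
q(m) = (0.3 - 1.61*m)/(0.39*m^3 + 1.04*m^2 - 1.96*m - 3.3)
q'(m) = (0.3 - 1.61*m)*(-1.17*m^2 - 2.08*m + 1.96)/(0.39*m^3 + 1.04*m^2 - 1.96*m - 3.3)^2 - 1.61/(0.39*m^3 + 1.04*m^2 - 1.96*m - 3.3) = (1.2558*m^3 + 1.3234*m^2 - 0.624*m + 5.901)/(0.1521*m^6 + 0.8112*m^5 - 0.4472*m^4 - 6.6508*m^3 - 3.0224*m^2 + 12.936*m + 10.89)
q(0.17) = -0.01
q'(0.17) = 0.45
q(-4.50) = -0.84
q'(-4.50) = -0.98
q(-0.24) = -0.25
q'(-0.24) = 0.79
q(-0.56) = -0.62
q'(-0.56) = 1.70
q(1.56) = 0.94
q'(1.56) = 2.35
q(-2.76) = 2.59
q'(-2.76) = -2.59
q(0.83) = 0.26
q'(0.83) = 0.44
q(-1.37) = 7.49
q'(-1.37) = 53.77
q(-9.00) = -0.08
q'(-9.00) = -0.02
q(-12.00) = -0.04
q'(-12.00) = -0.01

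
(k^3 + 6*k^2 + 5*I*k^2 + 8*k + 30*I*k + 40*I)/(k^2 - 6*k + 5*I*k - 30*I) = (k^2 + 6*k + 8)/(k - 6)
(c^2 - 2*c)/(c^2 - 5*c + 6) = c/(c - 3)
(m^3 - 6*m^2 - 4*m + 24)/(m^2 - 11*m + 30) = (m^2 - 4)/(m - 5)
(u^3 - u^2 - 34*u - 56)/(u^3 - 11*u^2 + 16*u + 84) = (u + 4)/(u - 6)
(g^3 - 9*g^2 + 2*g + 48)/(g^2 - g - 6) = g - 8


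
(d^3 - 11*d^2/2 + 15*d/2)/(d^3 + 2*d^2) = (2*d^2 - 11*d + 15)/(2*d*(d + 2))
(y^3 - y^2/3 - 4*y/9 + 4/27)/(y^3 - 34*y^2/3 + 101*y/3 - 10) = (y^2 - 4/9)/(y^2 - 11*y + 30)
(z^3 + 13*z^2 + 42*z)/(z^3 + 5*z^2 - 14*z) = (z + 6)/(z - 2)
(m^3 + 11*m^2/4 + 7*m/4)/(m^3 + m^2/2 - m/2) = (4*m + 7)/(2*(2*m - 1))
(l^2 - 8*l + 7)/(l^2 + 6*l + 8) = (l^2 - 8*l + 7)/(l^2 + 6*l + 8)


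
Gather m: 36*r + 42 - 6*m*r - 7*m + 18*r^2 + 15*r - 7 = m*(-6*r - 7) + 18*r^2 + 51*r + 35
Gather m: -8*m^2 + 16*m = -8*m^2 + 16*m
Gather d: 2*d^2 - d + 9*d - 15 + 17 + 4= 2*d^2 + 8*d + 6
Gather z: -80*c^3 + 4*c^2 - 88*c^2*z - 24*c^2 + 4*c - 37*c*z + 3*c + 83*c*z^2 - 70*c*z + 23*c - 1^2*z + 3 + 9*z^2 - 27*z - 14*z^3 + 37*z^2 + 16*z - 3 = -80*c^3 - 20*c^2 + 30*c - 14*z^3 + z^2*(83*c + 46) + z*(-88*c^2 - 107*c - 12)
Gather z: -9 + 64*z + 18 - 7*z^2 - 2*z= -7*z^2 + 62*z + 9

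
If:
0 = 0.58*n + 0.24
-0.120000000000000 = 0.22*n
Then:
No Solution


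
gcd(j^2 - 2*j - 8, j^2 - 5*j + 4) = j - 4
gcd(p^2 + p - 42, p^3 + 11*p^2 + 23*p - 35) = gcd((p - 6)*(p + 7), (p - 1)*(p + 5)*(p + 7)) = p + 7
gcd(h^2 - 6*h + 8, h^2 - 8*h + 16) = h - 4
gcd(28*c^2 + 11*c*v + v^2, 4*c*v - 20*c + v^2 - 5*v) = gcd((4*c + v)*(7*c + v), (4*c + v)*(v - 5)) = 4*c + v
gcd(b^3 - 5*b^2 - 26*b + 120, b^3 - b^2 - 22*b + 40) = b^2 + b - 20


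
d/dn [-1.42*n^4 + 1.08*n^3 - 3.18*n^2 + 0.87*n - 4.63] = -5.68*n^3 + 3.24*n^2 - 6.36*n + 0.87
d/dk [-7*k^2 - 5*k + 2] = -14*k - 5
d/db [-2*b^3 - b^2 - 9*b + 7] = -6*b^2 - 2*b - 9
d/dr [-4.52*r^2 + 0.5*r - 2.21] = 0.5 - 9.04*r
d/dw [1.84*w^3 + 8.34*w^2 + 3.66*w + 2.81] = 5.52*w^2 + 16.68*w + 3.66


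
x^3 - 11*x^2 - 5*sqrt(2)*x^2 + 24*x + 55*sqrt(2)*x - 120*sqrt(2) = (x - 8)*(x - 3)*(x - 5*sqrt(2))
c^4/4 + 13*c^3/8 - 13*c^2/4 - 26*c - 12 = (c/4 + 1)*(c - 4)*(c + 1/2)*(c + 6)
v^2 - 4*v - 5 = (v - 5)*(v + 1)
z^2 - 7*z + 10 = (z - 5)*(z - 2)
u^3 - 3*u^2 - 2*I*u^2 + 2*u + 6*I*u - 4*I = (u - 2)*(u - 1)*(u - 2*I)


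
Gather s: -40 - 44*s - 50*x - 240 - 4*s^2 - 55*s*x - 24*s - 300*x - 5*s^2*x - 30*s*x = s^2*(-5*x - 4) + s*(-85*x - 68) - 350*x - 280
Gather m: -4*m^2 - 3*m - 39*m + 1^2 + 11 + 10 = -4*m^2 - 42*m + 22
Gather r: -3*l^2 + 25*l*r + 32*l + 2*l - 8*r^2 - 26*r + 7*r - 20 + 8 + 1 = -3*l^2 + 34*l - 8*r^2 + r*(25*l - 19) - 11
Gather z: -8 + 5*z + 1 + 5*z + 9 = 10*z + 2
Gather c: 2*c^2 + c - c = 2*c^2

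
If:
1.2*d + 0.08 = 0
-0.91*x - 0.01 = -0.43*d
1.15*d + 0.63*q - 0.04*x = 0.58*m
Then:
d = -0.07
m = 1.08620689655172*q - 0.129253505115574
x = -0.04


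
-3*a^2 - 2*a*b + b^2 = (-3*a + b)*(a + b)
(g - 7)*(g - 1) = g^2 - 8*g + 7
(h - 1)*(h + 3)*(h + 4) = h^3 + 6*h^2 + 5*h - 12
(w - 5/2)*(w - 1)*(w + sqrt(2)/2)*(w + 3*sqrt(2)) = w^4 - 7*w^3/2 + 7*sqrt(2)*w^3/2 - 49*sqrt(2)*w^2/4 + 11*w^2/2 - 21*w/2 + 35*sqrt(2)*w/4 + 15/2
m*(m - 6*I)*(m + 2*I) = m^3 - 4*I*m^2 + 12*m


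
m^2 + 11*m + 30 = (m + 5)*(m + 6)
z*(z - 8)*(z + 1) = z^3 - 7*z^2 - 8*z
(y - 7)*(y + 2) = y^2 - 5*y - 14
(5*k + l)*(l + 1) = 5*k*l + 5*k + l^2 + l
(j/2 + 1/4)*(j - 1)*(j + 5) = j^3/2 + 9*j^2/4 - 3*j/2 - 5/4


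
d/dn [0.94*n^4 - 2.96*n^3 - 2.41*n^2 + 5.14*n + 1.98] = 3.76*n^3 - 8.88*n^2 - 4.82*n + 5.14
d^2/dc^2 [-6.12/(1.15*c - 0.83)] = -16.1874/(1.15*c - 0.83)^3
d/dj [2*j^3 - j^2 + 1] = 2*j*(3*j - 1)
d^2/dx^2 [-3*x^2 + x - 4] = -6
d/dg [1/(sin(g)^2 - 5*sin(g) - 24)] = (5 - 2*sin(g))*cos(g)/((sin(g) - 8)^2*(sin(g) + 3)^2)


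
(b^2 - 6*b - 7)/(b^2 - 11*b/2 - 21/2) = 2*(b + 1)/(2*b + 3)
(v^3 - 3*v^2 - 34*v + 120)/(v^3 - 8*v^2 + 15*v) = (v^2 + 2*v - 24)/(v*(v - 3))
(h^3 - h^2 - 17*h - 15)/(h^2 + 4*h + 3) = h - 5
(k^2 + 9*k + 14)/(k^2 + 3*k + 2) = (k + 7)/(k + 1)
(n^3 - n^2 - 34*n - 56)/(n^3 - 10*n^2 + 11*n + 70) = (n + 4)/(n - 5)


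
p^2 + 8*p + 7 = (p + 1)*(p + 7)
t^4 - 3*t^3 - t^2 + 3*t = t*(t - 3)*(t - 1)*(t + 1)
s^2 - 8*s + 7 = (s - 7)*(s - 1)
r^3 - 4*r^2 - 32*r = r*(r - 8)*(r + 4)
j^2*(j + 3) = j^3 + 3*j^2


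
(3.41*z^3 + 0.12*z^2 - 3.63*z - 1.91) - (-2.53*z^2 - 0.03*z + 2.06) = 3.41*z^3 + 2.65*z^2 - 3.6*z - 3.97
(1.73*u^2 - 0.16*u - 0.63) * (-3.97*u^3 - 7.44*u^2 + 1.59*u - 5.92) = -6.8681*u^5 - 12.236*u^4 + 6.4422*u^3 - 5.8088*u^2 - 0.0545*u + 3.7296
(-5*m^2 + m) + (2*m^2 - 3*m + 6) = -3*m^2 - 2*m + 6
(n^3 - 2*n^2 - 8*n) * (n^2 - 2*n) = n^5 - 4*n^4 - 4*n^3 + 16*n^2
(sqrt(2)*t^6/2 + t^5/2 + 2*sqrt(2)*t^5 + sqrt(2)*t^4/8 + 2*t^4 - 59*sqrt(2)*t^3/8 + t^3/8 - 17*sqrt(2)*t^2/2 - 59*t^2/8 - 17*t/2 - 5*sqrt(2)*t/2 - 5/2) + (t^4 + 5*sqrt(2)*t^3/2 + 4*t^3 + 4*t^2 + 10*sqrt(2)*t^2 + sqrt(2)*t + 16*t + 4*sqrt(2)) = sqrt(2)*t^6/2 + t^5/2 + 2*sqrt(2)*t^5 + sqrt(2)*t^4/8 + 3*t^4 - 39*sqrt(2)*t^3/8 + 33*t^3/8 - 27*t^2/8 + 3*sqrt(2)*t^2/2 - 3*sqrt(2)*t/2 + 15*t/2 - 5/2 + 4*sqrt(2)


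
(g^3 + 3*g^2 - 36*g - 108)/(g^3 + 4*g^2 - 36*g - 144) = (g + 3)/(g + 4)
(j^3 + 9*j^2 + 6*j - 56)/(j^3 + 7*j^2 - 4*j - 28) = (j + 4)/(j + 2)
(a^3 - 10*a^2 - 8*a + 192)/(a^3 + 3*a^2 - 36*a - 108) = (a^2 - 4*a - 32)/(a^2 + 9*a + 18)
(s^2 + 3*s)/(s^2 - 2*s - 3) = s*(s + 3)/(s^2 - 2*s - 3)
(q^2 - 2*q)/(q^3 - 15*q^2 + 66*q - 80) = q/(q^2 - 13*q + 40)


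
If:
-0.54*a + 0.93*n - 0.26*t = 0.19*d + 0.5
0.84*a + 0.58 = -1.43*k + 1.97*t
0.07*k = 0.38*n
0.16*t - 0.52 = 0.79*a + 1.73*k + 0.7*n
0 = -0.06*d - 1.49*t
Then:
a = -2.23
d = 4.55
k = 0.65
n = 0.12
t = -0.18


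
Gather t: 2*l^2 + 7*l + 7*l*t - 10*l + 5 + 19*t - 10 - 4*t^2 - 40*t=2*l^2 - 3*l - 4*t^2 + t*(7*l - 21) - 5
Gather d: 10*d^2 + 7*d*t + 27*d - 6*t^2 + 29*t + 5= 10*d^2 + d*(7*t + 27) - 6*t^2 + 29*t + 5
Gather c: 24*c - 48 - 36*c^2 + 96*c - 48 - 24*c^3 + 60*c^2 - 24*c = -24*c^3 + 24*c^2 + 96*c - 96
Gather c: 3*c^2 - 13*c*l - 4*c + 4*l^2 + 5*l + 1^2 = 3*c^2 + c*(-13*l - 4) + 4*l^2 + 5*l + 1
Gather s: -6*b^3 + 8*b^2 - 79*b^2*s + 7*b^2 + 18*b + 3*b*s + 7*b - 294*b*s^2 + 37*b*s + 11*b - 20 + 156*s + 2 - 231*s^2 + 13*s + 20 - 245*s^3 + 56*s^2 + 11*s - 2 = -6*b^3 + 15*b^2 + 36*b - 245*s^3 + s^2*(-294*b - 175) + s*(-79*b^2 + 40*b + 180)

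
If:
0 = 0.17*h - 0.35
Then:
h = 2.06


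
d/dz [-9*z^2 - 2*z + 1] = -18*z - 2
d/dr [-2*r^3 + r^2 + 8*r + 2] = -6*r^2 + 2*r + 8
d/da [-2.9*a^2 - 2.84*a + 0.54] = -5.8*a - 2.84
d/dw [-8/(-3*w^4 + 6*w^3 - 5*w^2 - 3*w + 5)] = 8*(-12*w^3 + 18*w^2 - 10*w - 3)/(3*w^4 - 6*w^3 + 5*w^2 + 3*w - 5)^2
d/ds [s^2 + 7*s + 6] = 2*s + 7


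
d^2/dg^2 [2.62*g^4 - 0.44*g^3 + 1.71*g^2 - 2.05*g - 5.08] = 31.44*g^2 - 2.64*g + 3.42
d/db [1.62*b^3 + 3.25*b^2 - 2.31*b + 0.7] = 4.86*b^2 + 6.5*b - 2.31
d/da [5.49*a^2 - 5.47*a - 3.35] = 10.98*a - 5.47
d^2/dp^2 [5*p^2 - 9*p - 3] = 10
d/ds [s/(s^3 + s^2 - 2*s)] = -(2*s + 1)/(s^2 + s - 2)^2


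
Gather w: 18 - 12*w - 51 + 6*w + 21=-6*w - 12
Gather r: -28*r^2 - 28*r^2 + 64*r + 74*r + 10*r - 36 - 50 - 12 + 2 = -56*r^2 + 148*r - 96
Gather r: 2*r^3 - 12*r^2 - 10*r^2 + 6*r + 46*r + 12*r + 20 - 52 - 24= 2*r^3 - 22*r^2 + 64*r - 56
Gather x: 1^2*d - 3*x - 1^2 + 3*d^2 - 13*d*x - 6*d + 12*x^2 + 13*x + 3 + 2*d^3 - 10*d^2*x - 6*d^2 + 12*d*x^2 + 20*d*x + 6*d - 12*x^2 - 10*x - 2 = 2*d^3 - 3*d^2 + 12*d*x^2 + d + x*(-10*d^2 + 7*d)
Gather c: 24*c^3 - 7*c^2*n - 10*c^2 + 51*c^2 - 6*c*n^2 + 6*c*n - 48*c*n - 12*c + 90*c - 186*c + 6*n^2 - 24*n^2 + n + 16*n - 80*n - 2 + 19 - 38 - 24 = 24*c^3 + c^2*(41 - 7*n) + c*(-6*n^2 - 42*n - 108) - 18*n^2 - 63*n - 45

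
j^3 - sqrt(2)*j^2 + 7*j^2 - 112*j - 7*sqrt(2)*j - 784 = (j + 7)*(j - 8*sqrt(2))*(j + 7*sqrt(2))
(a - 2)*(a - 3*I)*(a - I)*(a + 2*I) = a^4 - 2*a^3 - 2*I*a^3 + 5*a^2 + 4*I*a^2 - 10*a - 6*I*a + 12*I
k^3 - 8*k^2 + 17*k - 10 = (k - 5)*(k - 2)*(k - 1)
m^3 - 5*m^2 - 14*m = m*(m - 7)*(m + 2)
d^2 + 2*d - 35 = (d - 5)*(d + 7)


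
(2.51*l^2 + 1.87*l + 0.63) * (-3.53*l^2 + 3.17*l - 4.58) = -8.8603*l^4 + 1.3556*l^3 - 7.7918*l^2 - 6.5675*l - 2.8854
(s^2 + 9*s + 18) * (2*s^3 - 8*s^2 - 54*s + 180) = 2*s^5 + 10*s^4 - 90*s^3 - 450*s^2 + 648*s + 3240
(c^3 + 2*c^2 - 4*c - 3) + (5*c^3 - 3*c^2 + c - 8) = 6*c^3 - c^2 - 3*c - 11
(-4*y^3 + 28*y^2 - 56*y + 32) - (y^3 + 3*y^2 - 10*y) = -5*y^3 + 25*y^2 - 46*y + 32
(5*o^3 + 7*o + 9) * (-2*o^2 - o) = -10*o^5 - 5*o^4 - 14*o^3 - 25*o^2 - 9*o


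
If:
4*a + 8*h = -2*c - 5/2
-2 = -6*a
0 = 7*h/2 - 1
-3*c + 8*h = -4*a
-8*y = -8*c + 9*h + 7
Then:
No Solution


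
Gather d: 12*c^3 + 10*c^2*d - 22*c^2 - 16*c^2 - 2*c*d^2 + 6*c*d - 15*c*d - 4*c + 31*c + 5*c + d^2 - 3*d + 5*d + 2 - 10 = 12*c^3 - 38*c^2 + 32*c + d^2*(1 - 2*c) + d*(10*c^2 - 9*c + 2) - 8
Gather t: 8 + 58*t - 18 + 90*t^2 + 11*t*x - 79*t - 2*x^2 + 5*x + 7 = 90*t^2 + t*(11*x - 21) - 2*x^2 + 5*x - 3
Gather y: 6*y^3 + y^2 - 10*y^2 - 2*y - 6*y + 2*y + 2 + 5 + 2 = 6*y^3 - 9*y^2 - 6*y + 9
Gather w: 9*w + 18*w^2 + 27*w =18*w^2 + 36*w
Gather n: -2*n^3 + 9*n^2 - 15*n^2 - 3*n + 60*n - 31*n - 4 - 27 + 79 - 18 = -2*n^3 - 6*n^2 + 26*n + 30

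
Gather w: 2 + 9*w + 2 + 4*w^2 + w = 4*w^2 + 10*w + 4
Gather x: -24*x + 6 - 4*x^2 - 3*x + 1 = -4*x^2 - 27*x + 7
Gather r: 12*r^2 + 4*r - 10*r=12*r^2 - 6*r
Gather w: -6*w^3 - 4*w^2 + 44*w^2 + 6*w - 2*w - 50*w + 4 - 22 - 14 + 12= -6*w^3 + 40*w^2 - 46*w - 20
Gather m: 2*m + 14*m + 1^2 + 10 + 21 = 16*m + 32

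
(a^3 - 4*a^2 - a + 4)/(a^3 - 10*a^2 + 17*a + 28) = (a - 1)/(a - 7)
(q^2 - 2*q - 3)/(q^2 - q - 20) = (-q^2 + 2*q + 3)/(-q^2 + q + 20)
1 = 1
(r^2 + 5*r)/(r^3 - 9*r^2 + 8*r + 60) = r*(r + 5)/(r^3 - 9*r^2 + 8*r + 60)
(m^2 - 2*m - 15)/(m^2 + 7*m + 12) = (m - 5)/(m + 4)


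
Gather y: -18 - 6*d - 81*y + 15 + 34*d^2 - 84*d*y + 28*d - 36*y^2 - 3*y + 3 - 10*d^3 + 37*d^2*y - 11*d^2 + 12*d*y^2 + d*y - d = -10*d^3 + 23*d^2 + 21*d + y^2*(12*d - 36) + y*(37*d^2 - 83*d - 84)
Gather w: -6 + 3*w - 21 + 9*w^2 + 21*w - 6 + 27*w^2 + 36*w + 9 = 36*w^2 + 60*w - 24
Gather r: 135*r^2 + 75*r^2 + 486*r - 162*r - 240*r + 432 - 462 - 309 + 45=210*r^2 + 84*r - 294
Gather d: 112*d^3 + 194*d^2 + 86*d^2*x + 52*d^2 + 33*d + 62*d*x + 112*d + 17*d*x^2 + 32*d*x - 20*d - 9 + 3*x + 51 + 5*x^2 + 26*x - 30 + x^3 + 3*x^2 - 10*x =112*d^3 + d^2*(86*x + 246) + d*(17*x^2 + 94*x + 125) + x^3 + 8*x^2 + 19*x + 12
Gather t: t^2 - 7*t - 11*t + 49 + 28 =t^2 - 18*t + 77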